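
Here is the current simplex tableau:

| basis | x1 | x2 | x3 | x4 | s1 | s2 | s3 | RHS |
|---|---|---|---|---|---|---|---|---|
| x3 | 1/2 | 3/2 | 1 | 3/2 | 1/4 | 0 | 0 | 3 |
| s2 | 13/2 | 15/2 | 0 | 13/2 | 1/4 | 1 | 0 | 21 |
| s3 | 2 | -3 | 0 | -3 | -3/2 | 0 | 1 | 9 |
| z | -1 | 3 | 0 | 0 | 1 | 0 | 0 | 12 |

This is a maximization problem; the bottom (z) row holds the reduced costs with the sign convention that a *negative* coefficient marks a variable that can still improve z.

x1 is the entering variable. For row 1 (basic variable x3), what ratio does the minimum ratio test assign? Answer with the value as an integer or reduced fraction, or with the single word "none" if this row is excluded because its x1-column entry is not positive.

Ratio = RHS / (x1 entry) = 3 / (1/2) = 6.

6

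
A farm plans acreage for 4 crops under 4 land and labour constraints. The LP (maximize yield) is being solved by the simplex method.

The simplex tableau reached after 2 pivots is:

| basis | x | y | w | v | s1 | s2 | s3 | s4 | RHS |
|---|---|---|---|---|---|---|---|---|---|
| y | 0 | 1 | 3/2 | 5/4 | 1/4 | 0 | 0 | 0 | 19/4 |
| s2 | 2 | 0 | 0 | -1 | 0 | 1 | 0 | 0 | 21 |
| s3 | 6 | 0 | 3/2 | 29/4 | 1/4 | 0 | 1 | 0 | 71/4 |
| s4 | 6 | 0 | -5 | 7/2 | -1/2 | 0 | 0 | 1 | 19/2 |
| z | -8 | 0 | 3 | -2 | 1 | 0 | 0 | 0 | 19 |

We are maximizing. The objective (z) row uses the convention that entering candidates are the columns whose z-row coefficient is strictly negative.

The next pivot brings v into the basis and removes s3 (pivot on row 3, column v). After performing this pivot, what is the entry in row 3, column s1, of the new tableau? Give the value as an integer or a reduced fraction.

Pivot element is row 3, column v: 29/4.
Normalize row 3: new (row 3, s1) = (1/4)/(29/4) = 1/29.
Row 3 is the pivot row, so the entry is 1/29.

1/29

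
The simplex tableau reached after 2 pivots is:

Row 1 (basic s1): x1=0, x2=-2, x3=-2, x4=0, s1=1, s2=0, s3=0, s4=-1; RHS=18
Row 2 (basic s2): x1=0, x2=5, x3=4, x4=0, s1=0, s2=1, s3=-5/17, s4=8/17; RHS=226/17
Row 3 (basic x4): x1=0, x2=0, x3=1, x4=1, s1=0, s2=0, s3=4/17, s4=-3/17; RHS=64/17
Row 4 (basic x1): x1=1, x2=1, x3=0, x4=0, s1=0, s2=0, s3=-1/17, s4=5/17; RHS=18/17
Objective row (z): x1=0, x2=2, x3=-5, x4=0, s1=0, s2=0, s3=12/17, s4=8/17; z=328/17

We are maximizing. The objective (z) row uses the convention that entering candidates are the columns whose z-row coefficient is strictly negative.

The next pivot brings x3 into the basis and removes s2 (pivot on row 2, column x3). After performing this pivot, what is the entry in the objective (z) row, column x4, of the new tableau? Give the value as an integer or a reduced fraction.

Pivot element is row 2, column x3: 4.
Normalize row 2: new (row 2, x4) = 0/4 = 0.
z-row ← z-row − (-5)·(new row 2): 0 − (-5)·0 = 0.

0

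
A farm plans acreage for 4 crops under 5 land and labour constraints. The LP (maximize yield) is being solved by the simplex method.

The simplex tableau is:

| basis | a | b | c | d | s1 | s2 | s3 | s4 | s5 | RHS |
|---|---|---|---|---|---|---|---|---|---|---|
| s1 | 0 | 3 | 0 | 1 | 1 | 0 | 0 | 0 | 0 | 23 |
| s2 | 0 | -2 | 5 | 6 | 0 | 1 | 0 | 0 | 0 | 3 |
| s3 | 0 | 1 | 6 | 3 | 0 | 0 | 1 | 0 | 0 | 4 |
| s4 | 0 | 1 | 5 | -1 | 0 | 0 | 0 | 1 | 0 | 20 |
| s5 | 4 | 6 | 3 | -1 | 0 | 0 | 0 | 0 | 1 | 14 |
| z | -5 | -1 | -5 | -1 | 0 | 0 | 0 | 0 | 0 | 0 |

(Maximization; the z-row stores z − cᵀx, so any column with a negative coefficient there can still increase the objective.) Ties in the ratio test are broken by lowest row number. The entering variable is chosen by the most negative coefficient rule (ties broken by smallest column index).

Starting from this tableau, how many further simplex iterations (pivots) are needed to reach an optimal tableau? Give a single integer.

2

pivot: a in, s5 out → z = 35/2
pivot: d in, s2 out → z = 149/8
No improving column remains; optimal.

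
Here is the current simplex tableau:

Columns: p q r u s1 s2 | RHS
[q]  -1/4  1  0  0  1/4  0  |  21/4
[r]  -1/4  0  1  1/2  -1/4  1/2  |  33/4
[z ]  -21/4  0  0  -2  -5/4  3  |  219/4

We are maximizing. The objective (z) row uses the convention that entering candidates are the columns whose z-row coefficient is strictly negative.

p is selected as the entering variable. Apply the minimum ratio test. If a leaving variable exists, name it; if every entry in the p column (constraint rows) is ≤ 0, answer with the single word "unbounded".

unbounded

p-column entries: row 1: -1/4, row 2: -1/4. All ≤ 0, so p can increase without bound; the LP is unbounded in this direction.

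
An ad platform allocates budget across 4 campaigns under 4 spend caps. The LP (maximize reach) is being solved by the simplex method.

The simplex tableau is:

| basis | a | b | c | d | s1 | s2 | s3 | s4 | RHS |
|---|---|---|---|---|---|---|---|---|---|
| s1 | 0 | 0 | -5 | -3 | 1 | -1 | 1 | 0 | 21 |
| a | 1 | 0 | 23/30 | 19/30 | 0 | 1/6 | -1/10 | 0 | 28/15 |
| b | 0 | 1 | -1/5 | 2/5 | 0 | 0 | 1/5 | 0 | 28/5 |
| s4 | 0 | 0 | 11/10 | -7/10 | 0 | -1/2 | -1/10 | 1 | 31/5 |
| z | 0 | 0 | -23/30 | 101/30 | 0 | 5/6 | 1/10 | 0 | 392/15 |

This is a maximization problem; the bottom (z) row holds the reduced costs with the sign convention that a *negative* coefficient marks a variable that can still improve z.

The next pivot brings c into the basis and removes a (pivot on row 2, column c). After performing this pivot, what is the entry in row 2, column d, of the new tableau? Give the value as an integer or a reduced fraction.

19/23

Pivot element is row 2, column c: 23/30.
Normalize row 2: new (row 2, d) = (19/30)/(23/30) = 19/23.
Row 2 is the pivot row, so the entry is 19/23.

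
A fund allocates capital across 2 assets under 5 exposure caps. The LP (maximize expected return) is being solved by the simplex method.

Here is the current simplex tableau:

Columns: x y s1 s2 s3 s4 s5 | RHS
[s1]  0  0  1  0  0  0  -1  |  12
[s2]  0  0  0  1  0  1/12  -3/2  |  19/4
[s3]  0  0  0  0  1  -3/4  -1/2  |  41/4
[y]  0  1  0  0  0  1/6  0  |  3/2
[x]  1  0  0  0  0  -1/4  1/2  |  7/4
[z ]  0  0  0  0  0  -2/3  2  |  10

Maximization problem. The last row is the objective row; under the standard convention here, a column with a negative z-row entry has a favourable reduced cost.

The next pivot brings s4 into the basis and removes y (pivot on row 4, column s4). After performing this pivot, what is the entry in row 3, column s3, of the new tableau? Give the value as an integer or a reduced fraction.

Pivot element is row 4, column s4: 1/6.
Normalize row 4: new (row 4, s3) = 0/(1/6) = 0.
row 3 ← row 3 − (-3/4)·(new row 4): 1 − (-3/4)·0 = 1.

1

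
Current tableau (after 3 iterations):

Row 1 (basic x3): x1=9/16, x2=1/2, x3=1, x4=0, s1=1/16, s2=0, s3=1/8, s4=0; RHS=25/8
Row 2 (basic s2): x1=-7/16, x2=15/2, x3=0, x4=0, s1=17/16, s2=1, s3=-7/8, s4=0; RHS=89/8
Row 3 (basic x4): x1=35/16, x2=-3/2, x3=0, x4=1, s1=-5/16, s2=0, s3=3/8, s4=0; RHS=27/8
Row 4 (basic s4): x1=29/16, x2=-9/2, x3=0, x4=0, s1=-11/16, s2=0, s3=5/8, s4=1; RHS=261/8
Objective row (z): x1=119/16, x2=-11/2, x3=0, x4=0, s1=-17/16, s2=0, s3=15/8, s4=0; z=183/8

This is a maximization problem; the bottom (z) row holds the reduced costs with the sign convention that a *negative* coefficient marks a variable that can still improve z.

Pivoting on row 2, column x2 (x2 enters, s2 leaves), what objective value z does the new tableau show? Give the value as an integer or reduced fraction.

Minimum ratio for x2: (89/8)/(15/2) = 89/60.
z changes by −(z-row coeff of x2)·ratio = −(-11/2)·(89/60) = 979/120.
New z = 183/8 + (979/120) = 931/30.

931/30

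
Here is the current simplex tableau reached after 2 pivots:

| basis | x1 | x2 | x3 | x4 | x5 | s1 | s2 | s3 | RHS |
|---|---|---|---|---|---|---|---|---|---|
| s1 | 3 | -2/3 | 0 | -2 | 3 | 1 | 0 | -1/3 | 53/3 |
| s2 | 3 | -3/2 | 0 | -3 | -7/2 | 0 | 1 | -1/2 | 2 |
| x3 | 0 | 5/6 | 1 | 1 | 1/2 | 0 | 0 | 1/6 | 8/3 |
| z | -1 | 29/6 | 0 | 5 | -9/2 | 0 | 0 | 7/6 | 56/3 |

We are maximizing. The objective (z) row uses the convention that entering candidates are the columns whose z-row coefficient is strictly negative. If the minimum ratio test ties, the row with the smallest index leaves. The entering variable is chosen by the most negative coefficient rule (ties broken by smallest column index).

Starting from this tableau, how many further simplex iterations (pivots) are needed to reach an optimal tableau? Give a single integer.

pivot: x5 in, x3 out → z = 128/3
pivot: x1 in, s1 out → z = 389/9
No improving column remains; optimal.

2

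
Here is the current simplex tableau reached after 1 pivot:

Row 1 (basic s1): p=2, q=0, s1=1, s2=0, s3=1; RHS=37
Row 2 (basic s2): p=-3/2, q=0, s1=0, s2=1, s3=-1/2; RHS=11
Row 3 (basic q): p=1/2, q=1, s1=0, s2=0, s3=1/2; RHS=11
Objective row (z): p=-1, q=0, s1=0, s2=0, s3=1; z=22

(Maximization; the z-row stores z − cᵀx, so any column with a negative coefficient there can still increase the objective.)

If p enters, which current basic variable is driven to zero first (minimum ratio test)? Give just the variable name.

Ratios: row 1 (s1): 37/2 = 37/2; row 2 (s2): entry -3/2 ≤ 0, skip; row 3 (q): 11/(1/2) = 22.
Minimum ratio 37/2 is in the s1 row, so s1 leaves.

s1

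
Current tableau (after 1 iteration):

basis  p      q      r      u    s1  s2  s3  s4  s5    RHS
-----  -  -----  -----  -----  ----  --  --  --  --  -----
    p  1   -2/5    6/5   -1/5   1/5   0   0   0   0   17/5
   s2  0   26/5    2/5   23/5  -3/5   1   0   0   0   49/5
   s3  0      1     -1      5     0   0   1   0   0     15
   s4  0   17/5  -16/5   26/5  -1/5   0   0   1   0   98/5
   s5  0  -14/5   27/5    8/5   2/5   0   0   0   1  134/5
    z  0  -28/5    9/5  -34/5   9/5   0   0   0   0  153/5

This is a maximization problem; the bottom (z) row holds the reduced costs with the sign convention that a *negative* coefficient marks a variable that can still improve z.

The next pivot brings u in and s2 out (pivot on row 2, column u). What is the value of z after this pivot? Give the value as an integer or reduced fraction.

1037/23

Minimum ratio for u: (49/5)/(23/5) = 49/23.
z changes by −(z-row coeff of u)·ratio = −(-34/5)·(49/23) = 1666/115.
New z = 153/5 + (1666/115) = 1037/23.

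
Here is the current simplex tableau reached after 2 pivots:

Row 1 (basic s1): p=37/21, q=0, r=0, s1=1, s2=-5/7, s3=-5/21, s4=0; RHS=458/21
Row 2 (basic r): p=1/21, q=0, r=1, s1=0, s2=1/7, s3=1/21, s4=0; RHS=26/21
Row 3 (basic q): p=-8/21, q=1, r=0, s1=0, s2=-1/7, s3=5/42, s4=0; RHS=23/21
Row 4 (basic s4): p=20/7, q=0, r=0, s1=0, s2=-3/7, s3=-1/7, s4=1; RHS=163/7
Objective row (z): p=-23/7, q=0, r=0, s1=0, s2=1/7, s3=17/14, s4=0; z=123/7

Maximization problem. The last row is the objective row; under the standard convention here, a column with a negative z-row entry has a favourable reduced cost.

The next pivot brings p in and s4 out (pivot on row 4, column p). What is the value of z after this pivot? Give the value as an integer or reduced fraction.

Minimum ratio for p: (163/7)/(20/7) = 163/20.
z changes by −(z-row coeff of p)·ratio = −(-23/7)·(163/20) = 3749/140.
New z = 123/7 + (3749/140) = 887/20.

887/20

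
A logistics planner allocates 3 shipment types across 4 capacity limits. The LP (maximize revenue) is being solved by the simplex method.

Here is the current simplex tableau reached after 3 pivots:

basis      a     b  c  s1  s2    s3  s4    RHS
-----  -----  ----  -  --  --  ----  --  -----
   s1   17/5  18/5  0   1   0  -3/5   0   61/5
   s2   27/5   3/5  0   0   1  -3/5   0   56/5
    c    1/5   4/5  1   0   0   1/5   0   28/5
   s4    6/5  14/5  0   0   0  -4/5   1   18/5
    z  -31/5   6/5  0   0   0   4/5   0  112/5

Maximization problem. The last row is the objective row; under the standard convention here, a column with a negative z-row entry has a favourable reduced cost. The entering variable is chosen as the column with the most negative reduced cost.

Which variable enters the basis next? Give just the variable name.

Objective-row coefficients: a: -31/5, b: 6/5, c: 0, s1: 0, s2: 0, s3: 4/5, s4: 0.
The most negative is -31/5 in column a, so a enters.

a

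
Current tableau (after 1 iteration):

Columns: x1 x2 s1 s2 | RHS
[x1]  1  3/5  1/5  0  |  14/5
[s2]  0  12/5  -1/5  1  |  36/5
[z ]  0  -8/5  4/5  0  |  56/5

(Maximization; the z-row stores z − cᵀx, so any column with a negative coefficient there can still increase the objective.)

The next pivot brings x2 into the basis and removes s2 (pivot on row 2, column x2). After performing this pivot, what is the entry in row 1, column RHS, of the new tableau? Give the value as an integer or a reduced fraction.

Pivot element is row 2, column x2: 12/5.
Normalize row 2: new (row 2, RHS) = (36/5)/(12/5) = 3.
row 1 ← row 1 − (3/5)·(new row 2): 14/5 − (3/5)·3 = 1.

1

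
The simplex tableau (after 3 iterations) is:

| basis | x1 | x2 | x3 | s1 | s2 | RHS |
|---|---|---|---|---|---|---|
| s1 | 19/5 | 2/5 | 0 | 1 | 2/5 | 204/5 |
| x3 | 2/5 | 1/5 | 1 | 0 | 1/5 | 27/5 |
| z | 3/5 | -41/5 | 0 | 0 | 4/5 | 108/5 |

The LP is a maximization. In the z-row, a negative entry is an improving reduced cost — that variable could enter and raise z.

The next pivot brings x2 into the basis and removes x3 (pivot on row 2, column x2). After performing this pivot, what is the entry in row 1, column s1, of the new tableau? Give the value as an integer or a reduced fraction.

Pivot element is row 2, column x2: 1/5.
Normalize row 2: new (row 2, s1) = 0/(1/5) = 0.
row 1 ← row 1 − (2/5)·(new row 2): 1 − (2/5)·0 = 1.

1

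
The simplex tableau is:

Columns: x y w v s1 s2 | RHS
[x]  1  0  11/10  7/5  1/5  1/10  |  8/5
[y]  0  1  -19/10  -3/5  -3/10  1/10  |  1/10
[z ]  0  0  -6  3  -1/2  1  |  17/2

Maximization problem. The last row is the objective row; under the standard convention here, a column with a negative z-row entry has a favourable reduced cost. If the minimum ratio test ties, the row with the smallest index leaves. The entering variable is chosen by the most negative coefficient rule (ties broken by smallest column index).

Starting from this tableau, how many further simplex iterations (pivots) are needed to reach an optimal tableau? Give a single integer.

1

pivot: w in, x out → z = 379/22
No improving column remains; optimal.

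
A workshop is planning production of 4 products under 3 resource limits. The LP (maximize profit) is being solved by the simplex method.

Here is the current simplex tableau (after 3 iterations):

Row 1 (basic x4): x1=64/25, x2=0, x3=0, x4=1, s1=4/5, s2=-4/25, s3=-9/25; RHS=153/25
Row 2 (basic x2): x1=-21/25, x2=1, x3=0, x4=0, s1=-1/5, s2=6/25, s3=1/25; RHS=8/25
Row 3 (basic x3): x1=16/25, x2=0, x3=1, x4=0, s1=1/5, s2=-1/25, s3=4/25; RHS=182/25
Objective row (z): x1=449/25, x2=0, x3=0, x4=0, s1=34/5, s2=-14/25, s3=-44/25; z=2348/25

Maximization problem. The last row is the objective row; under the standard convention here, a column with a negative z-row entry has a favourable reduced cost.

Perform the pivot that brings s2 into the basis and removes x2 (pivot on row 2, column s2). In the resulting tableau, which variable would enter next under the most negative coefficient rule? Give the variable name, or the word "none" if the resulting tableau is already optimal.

Pivot element 6/25. New z-row = old z-row − (-14/25)·(row 2/(6/25)).
Updated z-row coefficients: x1: 16, x2: 7/3, x3: 0, x4: 0, s1: 19/3, s2: 0, s3: -5/3.
The most negative is -5/3 in column s3, so s3 would enter next.

s3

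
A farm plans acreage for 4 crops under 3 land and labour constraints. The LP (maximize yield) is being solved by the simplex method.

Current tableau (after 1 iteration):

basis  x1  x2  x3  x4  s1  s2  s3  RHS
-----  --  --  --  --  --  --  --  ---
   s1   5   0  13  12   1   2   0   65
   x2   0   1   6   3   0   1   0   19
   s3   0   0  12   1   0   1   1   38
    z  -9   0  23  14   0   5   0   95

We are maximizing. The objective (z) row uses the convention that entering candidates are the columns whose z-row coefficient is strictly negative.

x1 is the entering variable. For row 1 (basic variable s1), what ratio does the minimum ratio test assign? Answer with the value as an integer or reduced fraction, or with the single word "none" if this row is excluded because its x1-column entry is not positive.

13

Ratio = RHS / (x1 entry) = 65 / 5 = 13.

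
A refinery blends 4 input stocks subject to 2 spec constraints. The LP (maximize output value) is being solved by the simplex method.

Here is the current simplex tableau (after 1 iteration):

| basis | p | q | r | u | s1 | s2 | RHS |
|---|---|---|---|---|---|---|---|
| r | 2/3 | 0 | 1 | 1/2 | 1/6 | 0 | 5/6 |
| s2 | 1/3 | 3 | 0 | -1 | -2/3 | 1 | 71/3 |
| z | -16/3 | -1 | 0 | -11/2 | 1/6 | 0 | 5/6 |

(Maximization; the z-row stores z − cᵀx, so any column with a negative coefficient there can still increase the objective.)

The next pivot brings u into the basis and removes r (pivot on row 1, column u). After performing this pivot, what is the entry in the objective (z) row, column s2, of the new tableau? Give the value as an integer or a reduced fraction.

0

Pivot element is row 1, column u: 1/2.
Normalize row 1: new (row 1, s2) = 0/(1/2) = 0.
z-row ← z-row − (-11/2)·(new row 1): 0 − (-11/2)·0 = 0.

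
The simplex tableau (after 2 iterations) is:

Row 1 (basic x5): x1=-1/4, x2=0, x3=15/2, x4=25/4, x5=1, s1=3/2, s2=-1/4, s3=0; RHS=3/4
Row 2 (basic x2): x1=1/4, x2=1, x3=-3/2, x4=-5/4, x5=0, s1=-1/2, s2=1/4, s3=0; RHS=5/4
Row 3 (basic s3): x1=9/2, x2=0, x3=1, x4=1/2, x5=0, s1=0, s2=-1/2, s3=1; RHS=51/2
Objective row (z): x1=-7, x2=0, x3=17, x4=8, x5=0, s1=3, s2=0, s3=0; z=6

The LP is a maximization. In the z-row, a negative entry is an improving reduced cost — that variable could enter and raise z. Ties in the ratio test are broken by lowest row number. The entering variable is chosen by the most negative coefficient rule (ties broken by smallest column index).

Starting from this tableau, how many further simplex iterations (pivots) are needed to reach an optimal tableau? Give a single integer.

pivot: x1 in, x2 out → z = 41
pivot: x4 in, s3 out → z = 1024/23
pivot: s1 in, x4 out → z = 134/3
No improving column remains; optimal.

3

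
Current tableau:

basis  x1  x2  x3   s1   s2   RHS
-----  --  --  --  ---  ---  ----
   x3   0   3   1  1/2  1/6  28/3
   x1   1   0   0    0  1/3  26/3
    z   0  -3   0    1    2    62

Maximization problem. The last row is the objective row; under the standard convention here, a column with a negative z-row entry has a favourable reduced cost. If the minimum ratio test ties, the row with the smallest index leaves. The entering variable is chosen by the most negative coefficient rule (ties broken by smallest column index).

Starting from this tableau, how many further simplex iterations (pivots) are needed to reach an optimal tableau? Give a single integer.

1

pivot: x2 in, x3 out → z = 214/3
No improving column remains; optimal.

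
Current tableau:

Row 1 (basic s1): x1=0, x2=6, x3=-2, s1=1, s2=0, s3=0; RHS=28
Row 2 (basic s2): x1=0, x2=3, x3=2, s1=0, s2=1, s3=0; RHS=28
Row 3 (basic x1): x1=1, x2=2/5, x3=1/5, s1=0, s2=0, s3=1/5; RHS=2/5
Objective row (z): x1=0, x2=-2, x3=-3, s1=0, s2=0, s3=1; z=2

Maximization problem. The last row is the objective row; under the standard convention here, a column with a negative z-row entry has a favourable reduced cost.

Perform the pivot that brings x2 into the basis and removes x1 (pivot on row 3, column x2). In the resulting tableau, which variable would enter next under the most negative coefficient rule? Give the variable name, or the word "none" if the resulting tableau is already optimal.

x3

Pivot element 2/5. New z-row = old z-row − (-2)·(row 3/(2/5)).
Updated z-row coefficients: x1: 5, x2: 0, x3: -2, s1: 0, s2: 0, s3: 2.
The most negative is -2 in column x3, so x3 would enter next.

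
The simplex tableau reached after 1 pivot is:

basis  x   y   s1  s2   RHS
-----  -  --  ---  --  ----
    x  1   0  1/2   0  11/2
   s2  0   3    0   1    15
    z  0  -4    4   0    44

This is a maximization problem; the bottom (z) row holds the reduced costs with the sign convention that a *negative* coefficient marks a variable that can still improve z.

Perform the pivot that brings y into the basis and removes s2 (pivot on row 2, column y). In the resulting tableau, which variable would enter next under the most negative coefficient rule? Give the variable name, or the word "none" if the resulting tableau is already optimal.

Pivot element 3. New z-row = old z-row − (-4)·(row 2/3).
Updated z-row coefficients: x: 0, y: 0, s1: 4, s2: 4/3.
No coefficient is strictly negative; the tableau after this pivot is optimal.

none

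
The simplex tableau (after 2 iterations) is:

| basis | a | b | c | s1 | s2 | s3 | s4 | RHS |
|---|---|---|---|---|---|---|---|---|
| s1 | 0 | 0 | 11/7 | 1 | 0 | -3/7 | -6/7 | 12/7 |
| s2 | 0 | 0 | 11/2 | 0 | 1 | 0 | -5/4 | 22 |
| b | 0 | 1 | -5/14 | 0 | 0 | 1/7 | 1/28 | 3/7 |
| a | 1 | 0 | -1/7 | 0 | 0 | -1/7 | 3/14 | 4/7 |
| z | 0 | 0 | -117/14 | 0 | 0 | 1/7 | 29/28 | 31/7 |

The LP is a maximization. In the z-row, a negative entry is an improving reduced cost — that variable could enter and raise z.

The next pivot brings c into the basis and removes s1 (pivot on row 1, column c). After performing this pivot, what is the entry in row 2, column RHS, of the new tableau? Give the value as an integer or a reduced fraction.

16

Pivot element is row 1, column c: 11/7.
Normalize row 1: new (row 1, RHS) = (12/7)/(11/7) = 12/11.
row 2 ← row 2 − (11/2)·(new row 1): 22 − (11/2)·(12/11) = 16.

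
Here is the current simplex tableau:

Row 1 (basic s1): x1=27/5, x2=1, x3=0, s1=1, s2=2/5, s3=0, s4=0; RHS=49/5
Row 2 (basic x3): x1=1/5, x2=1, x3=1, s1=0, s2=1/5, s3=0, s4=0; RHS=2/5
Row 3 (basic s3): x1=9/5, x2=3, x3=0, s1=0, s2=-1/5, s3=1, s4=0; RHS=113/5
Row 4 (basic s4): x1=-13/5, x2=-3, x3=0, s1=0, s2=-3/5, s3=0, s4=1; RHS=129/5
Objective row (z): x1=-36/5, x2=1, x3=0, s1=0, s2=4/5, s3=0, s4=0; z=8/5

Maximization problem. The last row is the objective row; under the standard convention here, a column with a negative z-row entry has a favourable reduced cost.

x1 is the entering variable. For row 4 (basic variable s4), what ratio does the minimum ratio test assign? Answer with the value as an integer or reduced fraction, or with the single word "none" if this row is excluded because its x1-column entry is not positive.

none

The x1 entry in row 4 is -13/5 ≤ 0, so this row gives no ratio.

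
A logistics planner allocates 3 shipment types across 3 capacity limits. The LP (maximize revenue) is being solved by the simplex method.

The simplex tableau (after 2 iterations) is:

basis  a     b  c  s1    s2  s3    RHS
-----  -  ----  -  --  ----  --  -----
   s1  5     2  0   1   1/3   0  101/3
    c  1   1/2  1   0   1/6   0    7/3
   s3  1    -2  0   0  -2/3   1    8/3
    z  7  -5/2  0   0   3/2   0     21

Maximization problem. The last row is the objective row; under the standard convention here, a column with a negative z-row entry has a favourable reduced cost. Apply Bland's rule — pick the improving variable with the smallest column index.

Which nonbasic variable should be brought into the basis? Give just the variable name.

Objective-row coefficients: a: 7, b: -5/2, c: 0, s1: 0, s2: 3/2, s3: 0.
Improving columns: b. Bland's rule picks the smallest column index → b.

b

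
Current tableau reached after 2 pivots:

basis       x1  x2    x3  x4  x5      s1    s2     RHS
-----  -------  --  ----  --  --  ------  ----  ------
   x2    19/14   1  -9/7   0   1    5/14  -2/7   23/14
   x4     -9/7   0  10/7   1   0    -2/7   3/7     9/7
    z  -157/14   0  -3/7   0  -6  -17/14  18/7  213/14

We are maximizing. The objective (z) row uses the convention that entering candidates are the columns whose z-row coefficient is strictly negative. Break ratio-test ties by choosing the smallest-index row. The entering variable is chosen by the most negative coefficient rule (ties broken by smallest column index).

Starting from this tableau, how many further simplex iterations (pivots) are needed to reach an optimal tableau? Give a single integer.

2

pivot: x1 in, x2 out → z = 547/19
pivot: x3 in, x4 out → z = 178
No improving column remains; optimal.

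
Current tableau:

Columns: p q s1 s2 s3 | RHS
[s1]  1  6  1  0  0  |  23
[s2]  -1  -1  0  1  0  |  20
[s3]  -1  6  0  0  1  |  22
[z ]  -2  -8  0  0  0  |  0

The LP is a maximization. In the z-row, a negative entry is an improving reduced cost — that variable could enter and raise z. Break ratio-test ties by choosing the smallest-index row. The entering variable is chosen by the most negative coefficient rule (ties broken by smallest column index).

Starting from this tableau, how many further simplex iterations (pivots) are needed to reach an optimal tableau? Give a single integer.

3

pivot: q in, s3 out → z = 88/3
pivot: p in, s1 out → z = 31
pivot: s3 in, q out → z = 46
No improving column remains; optimal.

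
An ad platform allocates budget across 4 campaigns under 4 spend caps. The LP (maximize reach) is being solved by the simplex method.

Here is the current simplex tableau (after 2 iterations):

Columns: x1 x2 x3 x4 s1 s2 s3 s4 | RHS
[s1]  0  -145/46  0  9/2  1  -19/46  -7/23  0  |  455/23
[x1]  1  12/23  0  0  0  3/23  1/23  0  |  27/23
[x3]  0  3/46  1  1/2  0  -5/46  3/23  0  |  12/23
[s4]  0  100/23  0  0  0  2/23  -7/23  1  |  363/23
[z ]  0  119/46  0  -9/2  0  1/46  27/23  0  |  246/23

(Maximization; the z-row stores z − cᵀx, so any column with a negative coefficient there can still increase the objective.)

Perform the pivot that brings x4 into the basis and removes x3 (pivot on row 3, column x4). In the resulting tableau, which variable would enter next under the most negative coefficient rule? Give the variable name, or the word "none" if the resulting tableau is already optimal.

Pivot element 1/2. New z-row = old z-row − (-9/2)·(row 3/(1/2)).
Updated z-row coefficients: x1: 0, x2: 73/23, x3: 9, x4: 0, s1: 0, s2: -22/23, s3: 54/23, s4: 0.
The most negative is -22/23 in column s2, so s2 would enter next.

s2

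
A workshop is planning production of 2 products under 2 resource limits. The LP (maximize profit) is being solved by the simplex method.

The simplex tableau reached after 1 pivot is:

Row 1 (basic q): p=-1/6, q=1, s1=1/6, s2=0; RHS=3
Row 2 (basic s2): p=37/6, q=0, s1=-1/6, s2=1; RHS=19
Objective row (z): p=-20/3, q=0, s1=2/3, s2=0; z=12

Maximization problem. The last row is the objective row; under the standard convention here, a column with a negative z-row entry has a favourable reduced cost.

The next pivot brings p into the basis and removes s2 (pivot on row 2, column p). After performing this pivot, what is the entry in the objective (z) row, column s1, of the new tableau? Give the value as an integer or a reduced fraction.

18/37

Pivot element is row 2, column p: 37/6.
Normalize row 2: new (row 2, s1) = (-1/6)/(37/6) = -1/37.
z-row ← z-row − (-20/3)·(new row 2): 2/3 − (-20/3)·(-1/37) = 18/37.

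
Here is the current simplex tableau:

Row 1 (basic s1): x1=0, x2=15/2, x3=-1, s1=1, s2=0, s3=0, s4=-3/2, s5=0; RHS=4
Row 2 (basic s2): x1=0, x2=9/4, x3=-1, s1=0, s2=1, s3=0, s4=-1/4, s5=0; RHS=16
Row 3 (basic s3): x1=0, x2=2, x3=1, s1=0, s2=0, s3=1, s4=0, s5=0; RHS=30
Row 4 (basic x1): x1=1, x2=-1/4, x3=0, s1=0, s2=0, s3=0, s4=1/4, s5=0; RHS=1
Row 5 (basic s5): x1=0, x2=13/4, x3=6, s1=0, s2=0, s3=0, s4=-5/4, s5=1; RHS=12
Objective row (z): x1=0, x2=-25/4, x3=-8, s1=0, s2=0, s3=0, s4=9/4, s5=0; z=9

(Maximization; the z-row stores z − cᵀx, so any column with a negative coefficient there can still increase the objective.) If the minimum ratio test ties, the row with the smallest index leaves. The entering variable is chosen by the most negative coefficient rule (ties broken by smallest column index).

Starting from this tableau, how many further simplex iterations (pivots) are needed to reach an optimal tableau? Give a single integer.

pivot: x3 in, s5 out → z = 25
pivot: x2 in, s1 out → z = 5101/193
No improving column remains; optimal.

2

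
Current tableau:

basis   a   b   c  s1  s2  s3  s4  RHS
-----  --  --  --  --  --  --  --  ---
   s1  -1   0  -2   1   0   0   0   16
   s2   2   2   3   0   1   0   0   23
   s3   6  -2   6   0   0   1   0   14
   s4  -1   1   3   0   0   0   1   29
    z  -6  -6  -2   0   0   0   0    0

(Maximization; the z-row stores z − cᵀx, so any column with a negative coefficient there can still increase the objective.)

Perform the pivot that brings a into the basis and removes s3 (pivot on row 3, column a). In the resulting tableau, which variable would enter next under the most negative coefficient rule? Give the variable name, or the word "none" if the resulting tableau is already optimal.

b

Pivot element 6. New z-row = old z-row − (-6)·(row 3/6).
Updated z-row coefficients: a: 0, b: -8, c: 4, s1: 0, s2: 0, s3: 1, s4: 0.
The most negative is -8 in column b, so b would enter next.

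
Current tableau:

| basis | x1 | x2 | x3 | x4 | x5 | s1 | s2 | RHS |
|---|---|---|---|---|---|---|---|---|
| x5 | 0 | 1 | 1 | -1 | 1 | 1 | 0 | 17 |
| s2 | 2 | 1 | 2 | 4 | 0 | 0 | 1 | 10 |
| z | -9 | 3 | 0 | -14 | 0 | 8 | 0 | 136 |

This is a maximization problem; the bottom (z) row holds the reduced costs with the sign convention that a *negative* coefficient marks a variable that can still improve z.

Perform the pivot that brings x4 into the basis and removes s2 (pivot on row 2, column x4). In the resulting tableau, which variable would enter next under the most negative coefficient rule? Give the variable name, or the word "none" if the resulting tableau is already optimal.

x1

Pivot element 4. New z-row = old z-row − (-14)·(row 2/4).
Updated z-row coefficients: x1: -2, x2: 13/2, x3: 7, x4: 0, x5: 0, s1: 8, s2: 7/2.
The most negative is -2 in column x1, so x1 would enter next.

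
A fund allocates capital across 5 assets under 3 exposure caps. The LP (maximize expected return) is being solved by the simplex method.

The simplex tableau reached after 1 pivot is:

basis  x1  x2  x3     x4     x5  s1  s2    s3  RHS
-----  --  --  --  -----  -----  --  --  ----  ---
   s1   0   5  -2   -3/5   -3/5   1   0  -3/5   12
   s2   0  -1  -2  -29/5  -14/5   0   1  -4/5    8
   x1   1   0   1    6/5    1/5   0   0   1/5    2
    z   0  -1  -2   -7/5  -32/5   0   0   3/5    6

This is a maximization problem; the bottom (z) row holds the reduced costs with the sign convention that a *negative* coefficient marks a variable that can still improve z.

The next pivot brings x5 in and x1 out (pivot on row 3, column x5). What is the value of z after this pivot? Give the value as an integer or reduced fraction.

Minimum ratio for x5: 2/(1/5) = 10.
z changes by −(z-row coeff of x5)·ratio = −(-32/5)·10 = 64.
New z = 6 + 64 = 70.

70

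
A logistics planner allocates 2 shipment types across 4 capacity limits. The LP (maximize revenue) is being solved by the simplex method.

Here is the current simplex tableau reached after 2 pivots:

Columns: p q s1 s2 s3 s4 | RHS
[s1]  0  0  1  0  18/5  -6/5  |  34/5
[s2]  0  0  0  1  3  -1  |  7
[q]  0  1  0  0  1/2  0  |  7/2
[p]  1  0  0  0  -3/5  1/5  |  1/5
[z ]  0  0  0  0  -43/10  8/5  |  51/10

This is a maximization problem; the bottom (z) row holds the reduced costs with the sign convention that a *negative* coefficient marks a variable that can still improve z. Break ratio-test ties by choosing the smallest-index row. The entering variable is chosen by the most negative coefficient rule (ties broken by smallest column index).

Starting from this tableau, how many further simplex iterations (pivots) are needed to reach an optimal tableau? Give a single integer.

1

pivot: s3 in, s1 out → z = 119/9
No improving column remains; optimal.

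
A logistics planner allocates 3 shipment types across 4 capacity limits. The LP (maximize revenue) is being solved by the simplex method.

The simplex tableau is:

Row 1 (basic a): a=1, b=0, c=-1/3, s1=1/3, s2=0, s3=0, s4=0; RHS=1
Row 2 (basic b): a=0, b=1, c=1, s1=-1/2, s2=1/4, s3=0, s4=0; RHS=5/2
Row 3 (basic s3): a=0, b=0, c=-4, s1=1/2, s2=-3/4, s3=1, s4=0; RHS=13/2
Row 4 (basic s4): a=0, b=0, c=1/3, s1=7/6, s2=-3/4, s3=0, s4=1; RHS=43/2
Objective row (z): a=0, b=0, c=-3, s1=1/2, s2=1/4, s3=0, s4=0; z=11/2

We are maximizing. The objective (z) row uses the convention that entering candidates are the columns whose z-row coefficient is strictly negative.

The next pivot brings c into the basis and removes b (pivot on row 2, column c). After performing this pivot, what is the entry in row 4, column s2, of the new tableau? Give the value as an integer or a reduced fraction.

-5/6

Pivot element is row 2, column c: 1.
Normalize row 2: new (row 2, s2) = (1/4)/1 = 1/4.
row 4 ← row 4 − (1/3)·(new row 2): -3/4 − (1/3)·(1/4) = -5/6.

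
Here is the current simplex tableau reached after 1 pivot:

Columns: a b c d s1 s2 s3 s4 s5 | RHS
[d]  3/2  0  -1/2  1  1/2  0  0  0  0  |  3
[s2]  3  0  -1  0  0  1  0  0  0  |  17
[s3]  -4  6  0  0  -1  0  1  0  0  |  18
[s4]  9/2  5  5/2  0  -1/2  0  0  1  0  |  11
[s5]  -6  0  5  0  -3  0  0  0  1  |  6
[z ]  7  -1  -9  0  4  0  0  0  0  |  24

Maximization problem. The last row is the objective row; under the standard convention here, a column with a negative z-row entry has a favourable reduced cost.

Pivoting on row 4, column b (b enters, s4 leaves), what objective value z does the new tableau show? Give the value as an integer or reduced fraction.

Minimum ratio for b: 11/5 = 11/5.
z changes by −(z-row coeff of b)·ratio = −(-1)·(11/5) = 11/5.
New z = 24 + (11/5) = 131/5.

131/5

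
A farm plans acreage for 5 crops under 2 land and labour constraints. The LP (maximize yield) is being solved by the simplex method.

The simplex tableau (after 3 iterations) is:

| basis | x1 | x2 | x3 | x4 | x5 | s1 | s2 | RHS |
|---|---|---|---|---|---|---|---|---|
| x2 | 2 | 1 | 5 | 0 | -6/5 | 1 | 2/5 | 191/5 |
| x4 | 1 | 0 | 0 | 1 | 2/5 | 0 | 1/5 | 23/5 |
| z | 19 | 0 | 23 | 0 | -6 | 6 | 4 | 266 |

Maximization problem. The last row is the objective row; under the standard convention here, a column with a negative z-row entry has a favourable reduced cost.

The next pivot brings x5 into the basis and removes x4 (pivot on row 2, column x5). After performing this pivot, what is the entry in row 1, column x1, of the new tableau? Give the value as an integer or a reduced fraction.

Pivot element is row 2, column x5: 2/5.
Normalize row 2: new (row 2, x1) = 1/(2/5) = 5/2.
row 1 ← row 1 − (-6/5)·(new row 2): 2 − (-6/5)·(5/2) = 5.

5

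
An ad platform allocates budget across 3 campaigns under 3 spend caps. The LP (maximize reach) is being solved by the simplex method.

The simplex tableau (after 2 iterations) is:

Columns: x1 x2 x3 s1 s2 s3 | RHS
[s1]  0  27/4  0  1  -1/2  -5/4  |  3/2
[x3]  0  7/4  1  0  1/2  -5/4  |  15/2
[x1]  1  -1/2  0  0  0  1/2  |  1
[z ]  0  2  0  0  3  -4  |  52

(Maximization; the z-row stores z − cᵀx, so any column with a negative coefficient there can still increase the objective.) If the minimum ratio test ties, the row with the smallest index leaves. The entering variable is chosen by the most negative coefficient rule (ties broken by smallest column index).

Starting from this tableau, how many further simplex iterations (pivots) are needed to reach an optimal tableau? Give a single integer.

2

pivot: s3 in, x1 out → z = 60
pivot: x2 in, s1 out → z = 676/11
No improving column remains; optimal.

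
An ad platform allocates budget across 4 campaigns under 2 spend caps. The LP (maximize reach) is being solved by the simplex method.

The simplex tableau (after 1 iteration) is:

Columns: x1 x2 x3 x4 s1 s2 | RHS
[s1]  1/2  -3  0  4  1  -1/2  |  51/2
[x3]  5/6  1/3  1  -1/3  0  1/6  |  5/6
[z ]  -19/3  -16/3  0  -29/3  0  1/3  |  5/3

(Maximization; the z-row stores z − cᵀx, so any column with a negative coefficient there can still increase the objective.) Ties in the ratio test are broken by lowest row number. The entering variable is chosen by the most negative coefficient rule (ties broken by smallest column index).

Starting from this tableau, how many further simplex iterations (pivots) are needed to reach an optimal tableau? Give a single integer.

pivot: x4 in, s1 out → z = 1519/24
pivot: x2 in, x3 out → z = 510
No improving column remains; optimal.

2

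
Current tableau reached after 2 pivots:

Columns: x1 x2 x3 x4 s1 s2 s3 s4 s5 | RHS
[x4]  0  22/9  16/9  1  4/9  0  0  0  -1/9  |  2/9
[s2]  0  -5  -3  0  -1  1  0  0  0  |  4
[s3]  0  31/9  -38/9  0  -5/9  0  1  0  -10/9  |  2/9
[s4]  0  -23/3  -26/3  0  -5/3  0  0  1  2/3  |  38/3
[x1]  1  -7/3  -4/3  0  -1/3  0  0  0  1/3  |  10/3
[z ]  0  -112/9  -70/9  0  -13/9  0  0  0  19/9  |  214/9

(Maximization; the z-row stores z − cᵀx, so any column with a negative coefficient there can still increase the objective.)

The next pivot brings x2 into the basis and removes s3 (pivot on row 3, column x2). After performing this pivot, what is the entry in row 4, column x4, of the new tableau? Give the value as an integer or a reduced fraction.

Pivot element is row 3, column x2: 31/9.
Normalize row 3: new (row 3, x4) = 0/(31/9) = 0.
row 4 ← row 4 − (-23/3)·(new row 3): 0 − (-23/3)·0 = 0.

0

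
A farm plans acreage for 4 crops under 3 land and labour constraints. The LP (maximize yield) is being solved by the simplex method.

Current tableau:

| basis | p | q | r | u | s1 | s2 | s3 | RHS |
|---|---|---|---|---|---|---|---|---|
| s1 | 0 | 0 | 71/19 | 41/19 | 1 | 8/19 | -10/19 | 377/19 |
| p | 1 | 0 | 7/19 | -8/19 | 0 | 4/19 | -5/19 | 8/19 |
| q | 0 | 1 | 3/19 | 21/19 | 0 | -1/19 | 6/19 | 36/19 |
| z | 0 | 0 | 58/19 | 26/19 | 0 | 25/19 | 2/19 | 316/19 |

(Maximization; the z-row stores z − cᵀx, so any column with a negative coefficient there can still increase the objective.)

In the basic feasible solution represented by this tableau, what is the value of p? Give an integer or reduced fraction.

p is basic (row 2); its value is the RHS of that row: 8/19.

8/19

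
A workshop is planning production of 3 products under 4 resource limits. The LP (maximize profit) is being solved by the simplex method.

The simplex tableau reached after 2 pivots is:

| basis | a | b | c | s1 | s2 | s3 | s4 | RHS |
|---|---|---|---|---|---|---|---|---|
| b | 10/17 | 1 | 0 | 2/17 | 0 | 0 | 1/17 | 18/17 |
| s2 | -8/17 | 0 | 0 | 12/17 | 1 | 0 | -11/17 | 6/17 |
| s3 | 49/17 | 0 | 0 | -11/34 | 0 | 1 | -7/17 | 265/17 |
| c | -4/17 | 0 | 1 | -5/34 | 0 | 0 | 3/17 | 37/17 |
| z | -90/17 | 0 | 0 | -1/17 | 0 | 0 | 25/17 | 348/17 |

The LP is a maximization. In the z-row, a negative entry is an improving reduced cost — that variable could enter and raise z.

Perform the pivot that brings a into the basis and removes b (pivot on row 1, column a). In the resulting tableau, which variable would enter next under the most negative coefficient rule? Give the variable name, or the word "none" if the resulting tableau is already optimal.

none

Pivot element 10/17. New z-row = old z-row − (-90/17)·(row 1/(10/17)).
Updated z-row coefficients: a: 0, b: 9, c: 0, s1: 1, s2: 0, s3: 0, s4: 2.
No coefficient is strictly negative; the tableau after this pivot is optimal.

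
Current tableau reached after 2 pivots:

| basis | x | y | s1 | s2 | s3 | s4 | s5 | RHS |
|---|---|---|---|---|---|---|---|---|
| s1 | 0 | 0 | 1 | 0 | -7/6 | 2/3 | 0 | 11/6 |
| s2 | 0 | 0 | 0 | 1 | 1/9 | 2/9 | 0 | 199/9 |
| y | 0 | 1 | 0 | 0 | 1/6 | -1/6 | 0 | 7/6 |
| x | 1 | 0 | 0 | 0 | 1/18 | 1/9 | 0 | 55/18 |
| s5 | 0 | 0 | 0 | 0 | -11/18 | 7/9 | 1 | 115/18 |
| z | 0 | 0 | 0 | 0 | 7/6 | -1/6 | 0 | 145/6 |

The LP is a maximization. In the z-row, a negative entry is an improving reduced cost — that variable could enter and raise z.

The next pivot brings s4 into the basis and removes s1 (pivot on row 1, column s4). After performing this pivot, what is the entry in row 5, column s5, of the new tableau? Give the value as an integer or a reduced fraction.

1

Pivot element is row 1, column s4: 2/3.
Normalize row 1: new (row 1, s5) = 0/(2/3) = 0.
row 5 ← row 5 − (7/9)·(new row 1): 1 − (7/9)·0 = 1.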